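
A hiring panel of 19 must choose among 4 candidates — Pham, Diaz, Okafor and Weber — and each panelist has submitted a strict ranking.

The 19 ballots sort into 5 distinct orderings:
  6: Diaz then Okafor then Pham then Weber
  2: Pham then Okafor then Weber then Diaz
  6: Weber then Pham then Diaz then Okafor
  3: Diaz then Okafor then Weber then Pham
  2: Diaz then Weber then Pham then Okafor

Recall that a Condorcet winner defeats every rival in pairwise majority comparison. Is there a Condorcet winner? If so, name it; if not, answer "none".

Diaz

Head-to-head results (19 committee members):
Pham vs Diaz: Diaz wins 11–8.
Pham–Okafor: Pham 10–9.
Pham vs Weber: Weber, 11–8.
Diaz vs Okafor: Diaz, 17–2.
Diaz–Weber: Diaz 11–8.
Okafor vs Weber: Okafor, 11–8.
Only Diaz has no losses; Diaz is the Condorcet winner.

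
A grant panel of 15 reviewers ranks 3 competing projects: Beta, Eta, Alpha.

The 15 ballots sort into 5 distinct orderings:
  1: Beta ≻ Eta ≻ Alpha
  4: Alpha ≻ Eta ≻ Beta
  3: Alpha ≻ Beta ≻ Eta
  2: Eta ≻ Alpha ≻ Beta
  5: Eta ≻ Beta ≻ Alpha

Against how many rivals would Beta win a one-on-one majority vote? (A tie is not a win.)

0

Beta against each rival (15 reviewers):
Beta vs Eta: Eta, 11–4.
Beta vs Alpha: Alpha, 9–6.
Beta beats no one; loses to Eta, Alpha — 0 pairwise wins.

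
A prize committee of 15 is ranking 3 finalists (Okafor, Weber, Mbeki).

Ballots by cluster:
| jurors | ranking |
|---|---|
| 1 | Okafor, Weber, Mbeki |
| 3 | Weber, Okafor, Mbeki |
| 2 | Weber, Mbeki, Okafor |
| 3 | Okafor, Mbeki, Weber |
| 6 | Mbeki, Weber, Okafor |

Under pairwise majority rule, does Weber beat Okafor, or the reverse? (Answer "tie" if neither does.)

Weber

Ballots ranking Weber above Okafor: 3 + 2 + 6 = 11.
Ballots ranking Okafor above Weber: 15 − 11 = 4.
Weber wins the head-to-head 11–4.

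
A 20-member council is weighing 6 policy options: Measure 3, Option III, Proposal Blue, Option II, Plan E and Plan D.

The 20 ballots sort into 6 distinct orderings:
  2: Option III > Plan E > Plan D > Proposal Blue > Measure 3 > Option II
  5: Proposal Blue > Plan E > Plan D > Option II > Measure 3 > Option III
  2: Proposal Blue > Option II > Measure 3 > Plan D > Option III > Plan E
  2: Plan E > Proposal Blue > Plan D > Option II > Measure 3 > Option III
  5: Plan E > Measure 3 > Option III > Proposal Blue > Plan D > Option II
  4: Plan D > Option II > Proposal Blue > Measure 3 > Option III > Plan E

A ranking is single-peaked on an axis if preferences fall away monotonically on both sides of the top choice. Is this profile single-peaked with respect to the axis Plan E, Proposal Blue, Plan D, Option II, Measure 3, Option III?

Axis positions: Plan E=1, Proposal Blue=2, Plan D=3, Option II=4, Measure 3=5, Option III=6.
Bloc 1: ranking walks positions 6-1-3-2-5-4; Plan E is ranked above Measure 3 even though Measure 3 lies between Plan E and the peak Option III on the axis — preferences dip and rise again. Not single-peaked.
Bloc 2 (peak Proposal Blue at position 2): ranking walks positions 2-1-3-4-5-6, expanding outward from the peak — single-peaked.
Bloc 3: ranking walks positions 2-4-5-3-6-1; Option II is ranked above Plan D even though Plan D lies between Option II and the peak Proposal Blue on the axis — preferences dip and rise again. Not single-peaked.
Bloc 4 (peak Plan E at position 1): ranking walks positions 1-2-3-4-5-6, expanding outward from the peak — single-peaked.
Bloc 5: ranking walks positions 1-5-6-2-3-4; Measure 3 is ranked above Proposal Blue even though Proposal Blue lies between Measure 3 and the peak Plan E on the axis — preferences dip and rise again. Not single-peaked.
Bloc 6 (peak Plan D at position 3): ranking walks positions 3-4-2-5-6-1, expanding outward from the peak — single-peaked.
Bloc 1 violates single-peakedness, so the profile is not single-peaked on this axis.

no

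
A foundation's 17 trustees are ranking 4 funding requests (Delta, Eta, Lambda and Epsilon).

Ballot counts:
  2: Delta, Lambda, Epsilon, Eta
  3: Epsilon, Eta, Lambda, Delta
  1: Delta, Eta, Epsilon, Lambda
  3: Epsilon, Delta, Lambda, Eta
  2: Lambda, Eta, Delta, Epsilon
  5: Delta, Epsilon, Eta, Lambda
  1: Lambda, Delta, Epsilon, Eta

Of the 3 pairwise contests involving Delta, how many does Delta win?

Delta against each rival (17 reviewers):
Delta vs Eta: 2+1+3+5+1 = 12 for Delta, 5 for Eta — Delta by 12–5.
Delta vs Lambda: Delta, 11–6.
Delta vs Epsilon: Delta wins 11–6.
Delta beats Eta, Lambda, Epsilon — 3 pairwise wins.

3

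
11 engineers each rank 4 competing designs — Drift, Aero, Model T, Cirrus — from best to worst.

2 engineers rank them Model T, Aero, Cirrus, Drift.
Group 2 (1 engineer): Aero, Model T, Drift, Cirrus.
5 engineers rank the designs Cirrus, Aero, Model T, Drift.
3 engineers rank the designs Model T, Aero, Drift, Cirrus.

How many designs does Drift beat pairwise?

Drift against each rival (11 engineers):
Drift vs Aero: Drift preferred on 0 ballots; Aero wins 11–0.
Drift vs Model T: Drift preferred on 0 ballots; Model T wins 11–0.
Drift vs Cirrus: Drift preferred on 1+3 = 4 ballots; Cirrus wins 7–4.
Drift beats no one; loses to Aero, Model T, Cirrus — 0 pairwise wins.

0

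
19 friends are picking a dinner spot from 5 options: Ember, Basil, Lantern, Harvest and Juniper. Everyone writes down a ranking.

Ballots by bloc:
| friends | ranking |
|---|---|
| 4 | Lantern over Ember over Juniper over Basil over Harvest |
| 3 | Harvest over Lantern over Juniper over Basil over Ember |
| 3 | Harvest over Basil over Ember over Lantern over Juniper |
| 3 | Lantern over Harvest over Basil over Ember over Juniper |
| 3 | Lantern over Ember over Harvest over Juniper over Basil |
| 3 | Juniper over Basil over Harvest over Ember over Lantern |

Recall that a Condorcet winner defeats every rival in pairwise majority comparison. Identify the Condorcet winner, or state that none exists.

Pairwise majorities:
Ember vs Basil: Basil, 12–7.
Ember vs Lantern: Lantern, 13–6.
Ember vs Harvest: Harvest, 12–7.
Ember–Juniper: Ember 13–6.
Basil vs Lantern: Lantern wins 13–6.
Basil vs Harvest: Harvest wins 12–7.
Basil vs Juniper: Juniper, 13–6.
Lantern vs Harvest: Lantern, 10–9.
Lantern vs Juniper: Lantern wins 16–3.
Harvest–Juniper: Harvest 12–7.
Lantern beats each of Ember, Basil, Harvest, Juniper — Lantern is the Condorcet winner.

Lantern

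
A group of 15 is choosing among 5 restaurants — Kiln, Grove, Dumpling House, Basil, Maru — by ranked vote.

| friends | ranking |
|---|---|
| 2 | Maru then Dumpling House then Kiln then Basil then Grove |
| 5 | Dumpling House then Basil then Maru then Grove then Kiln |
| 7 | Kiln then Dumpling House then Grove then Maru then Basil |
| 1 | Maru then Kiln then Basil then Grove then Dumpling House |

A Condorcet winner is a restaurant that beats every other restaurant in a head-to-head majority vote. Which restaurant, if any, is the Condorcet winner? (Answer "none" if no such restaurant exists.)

Pairwise majorities:
Kiln–Grove: Kiln 10–5.
Kiln vs Dumpling House: Kiln wins 8–7.
Kiln vs Basil: Kiln, 10–5.
Kiln vs Maru: Maru, 8–7.
Grove–Dumpling House: Dumpling House 14–1.
Grove–Basil: Basil 8–7.
Grove vs Maru: Maru, 8–7.
Dumpling House vs Basil: Dumpling House, 14–1.
Dumpling House vs Maru: Dumpling House wins 12–3.
Basil–Maru: Maru 10–5.
Every restaurant loses at least once (Kiln loses to Maru; Grove loses to Kiln; Dumpling House loses to Kiln; Basil loses to Kiln; Maru loses to Dumpling House). The majority relation contains the cycle Kiln beats Dumpling House beats Maru beats Kiln, so there is no Condorcet winner.

none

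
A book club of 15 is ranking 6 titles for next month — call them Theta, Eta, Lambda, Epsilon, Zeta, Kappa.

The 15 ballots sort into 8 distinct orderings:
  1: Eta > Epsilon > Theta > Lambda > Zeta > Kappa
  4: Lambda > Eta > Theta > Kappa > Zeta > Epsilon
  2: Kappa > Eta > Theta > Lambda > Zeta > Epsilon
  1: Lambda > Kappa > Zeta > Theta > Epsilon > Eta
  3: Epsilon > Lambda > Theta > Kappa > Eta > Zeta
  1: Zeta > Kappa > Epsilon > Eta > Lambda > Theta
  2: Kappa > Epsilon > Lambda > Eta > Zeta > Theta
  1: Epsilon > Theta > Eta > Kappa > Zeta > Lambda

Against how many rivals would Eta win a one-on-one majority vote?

Eta against each rival (15 members):
Eta vs Theta: Eta wins 10–5.
Eta vs Lambda: Lambda wins 10–5.
Eta vs Epsilon: Eta preferred on 1+4+2 = 7 ballots; Epsilon wins 8–7.
Eta vs Zeta: 13 to 2, Eta.
Eta vs Kappa: Eta is ranked higher on 1+4+1 = 6 ballots, Kappa on 9. Kappa wins 9–6.
Eta beats Theta, Zeta; loses to Lambda, Epsilon, Kappa — 2 pairwise wins.

2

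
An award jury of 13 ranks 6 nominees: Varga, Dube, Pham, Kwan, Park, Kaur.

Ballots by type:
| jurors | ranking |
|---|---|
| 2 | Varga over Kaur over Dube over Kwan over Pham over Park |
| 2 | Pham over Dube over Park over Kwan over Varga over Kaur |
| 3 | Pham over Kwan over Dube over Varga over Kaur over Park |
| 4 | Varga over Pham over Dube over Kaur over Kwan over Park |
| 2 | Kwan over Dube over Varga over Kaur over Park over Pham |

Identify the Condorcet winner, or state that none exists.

Pairwise majorities:
Varga vs Dube: 6 to 7, Dube.
Varga vs Pham: Varga is ranked higher on 2+4+2 = 8 ballots, Pham on 5. Varga wins 8–5.
Varga vs Kwan: 2+4 = 6 for Varga, 7 for Kwan — Kwan by 7–6.
Varga vs Park: 2+3+4+2 = 11 for Varga, 2 for Park — Varga by 11–2.
Varga vs Kaur: 2+2+3+4+2 = 13 for Varga, 0 for Kaur — Varga by 13–0.
Dube vs Pham: 4 to 9, Pham.
Dube vs Kwan: Dube preferred on 2+2+4 = 8 ballots; Dube wins 8–5.
Dube vs Park: 13 to 0, Dube.
Dube vs Kaur: Dube preferred on 2+3+4+2 = 11 ballots; Dube wins 11–2.
Pham vs Kwan: 9 to 4, Pham.
Pham vs Park: Pham is ranked higher on 2+2+3+4 = 11 ballots, Park on 2. Pham wins 11–2.
Pham vs Kaur: Pham is ranked higher on 2+3+4 = 9 ballots, Kaur on 4. Pham wins 9–4.
Kwan vs Park: Kwan is ranked higher on 2+3+4+2 = 11 ballots, Park on 2. Kwan wins 11–2.
Kwan vs Kaur: Kwan is ranked higher on 2+3+2 = 7 ballots, Kaur on 6. Kwan wins 7–6.
Park vs Kaur: 2 to 11, Kaur.
Every nominee loses at least once (Varga loses to Dube; Dube loses to Pham; Pham loses to Varga; Kwan loses to Dube; Park loses to Varga; Kaur loses to Varga). The majority relation contains the cycle Varga → Pham → Dube → Varga, so there is no Condorcet winner.

none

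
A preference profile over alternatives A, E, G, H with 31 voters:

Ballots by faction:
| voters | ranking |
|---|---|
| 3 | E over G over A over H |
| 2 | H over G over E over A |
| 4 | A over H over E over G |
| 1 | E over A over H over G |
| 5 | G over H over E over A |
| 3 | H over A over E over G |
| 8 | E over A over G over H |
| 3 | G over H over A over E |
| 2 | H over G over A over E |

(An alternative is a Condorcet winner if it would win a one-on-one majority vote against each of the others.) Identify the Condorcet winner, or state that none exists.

Pairwise majorities:
A vs E: E, 19–12.
A–G: A 16–15.
A vs H: A wins 16–15.
E vs G: 19 to 12, E.
E vs H: H wins 19–12.
G vs H: G is ranked higher on 3+5+8+3 = 19 ballots, H on 12. G wins 19–12.
Each alternative drops at least one matchup (A loses to E; E loses to H; G loses to A; H loses to A); the cycle A → H → E → A rules out a Condorcet winner.

none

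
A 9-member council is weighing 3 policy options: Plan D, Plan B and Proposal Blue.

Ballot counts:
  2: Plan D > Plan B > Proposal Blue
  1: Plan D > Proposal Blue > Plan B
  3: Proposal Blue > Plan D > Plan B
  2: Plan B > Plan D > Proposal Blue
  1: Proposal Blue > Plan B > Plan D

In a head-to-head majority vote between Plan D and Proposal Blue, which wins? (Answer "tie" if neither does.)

Ballots ranking Plan D above Proposal Blue: 2 + 1 + 2 = 5.
Ballots ranking Proposal Blue above Plan D: 9 − 5 = 4.
Plan D wins the head-to-head 5–4.

Plan D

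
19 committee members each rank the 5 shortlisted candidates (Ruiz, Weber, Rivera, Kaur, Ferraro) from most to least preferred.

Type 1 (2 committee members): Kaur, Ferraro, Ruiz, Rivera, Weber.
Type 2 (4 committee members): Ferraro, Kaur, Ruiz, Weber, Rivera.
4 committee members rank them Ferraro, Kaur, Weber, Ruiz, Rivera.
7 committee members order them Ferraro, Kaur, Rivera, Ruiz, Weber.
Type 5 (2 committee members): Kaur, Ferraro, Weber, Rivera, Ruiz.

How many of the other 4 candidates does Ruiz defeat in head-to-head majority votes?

Ruiz against each rival (19 committee members):
Ruiz vs Weber: Ruiz, 13–6.
Ruiz vs Rivera: Ruiz preferred on 2+4+4 = 10 ballots; Ruiz wins 10–9.
Ruiz vs Kaur: 0 for Ruiz, 19 for Kaur — Kaur by 19–0.
Ruiz vs Ferraro: 0 to 19, Ferraro.
Ruiz beats Weber, Rivera; loses to Kaur, Ferraro — 2 pairwise wins.

2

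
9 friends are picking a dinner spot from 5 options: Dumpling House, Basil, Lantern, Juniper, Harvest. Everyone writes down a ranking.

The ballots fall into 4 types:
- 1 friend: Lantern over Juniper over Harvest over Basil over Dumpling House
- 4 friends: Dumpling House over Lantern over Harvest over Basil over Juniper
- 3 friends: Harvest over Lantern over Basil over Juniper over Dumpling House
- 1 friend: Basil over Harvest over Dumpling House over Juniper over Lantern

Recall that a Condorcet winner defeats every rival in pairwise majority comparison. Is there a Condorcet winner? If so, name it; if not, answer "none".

Head-to-head results (9 friends):
Dumpling House–Basil: Basil 5–4.
Dumpling House vs Lantern: Dumpling House, 5–4.
Dumpling House vs Juniper: Dumpling House wins 5–4.
Dumpling House vs Harvest: Harvest, 5–4.
Basil–Lantern: Lantern 8–1.
Basil–Juniper: Basil 8–1.
Basil vs Harvest: Harvest wins 8–1.
Lantern vs Juniper: Lantern, 8–1.
Lantern vs Harvest: Lantern, 5–4.
Juniper–Harvest: Harvest 8–1.
Every restaurant loses at least once (Dumpling House loses to Basil; Basil loses to Lantern; Lantern loses to Dumpling House; Juniper loses to Dumpling House; Harvest loses to Lantern). The majority relation contains the cycle Dumpling House → Lantern → Basil → Dumpling House, so there is no Condorcet winner.

none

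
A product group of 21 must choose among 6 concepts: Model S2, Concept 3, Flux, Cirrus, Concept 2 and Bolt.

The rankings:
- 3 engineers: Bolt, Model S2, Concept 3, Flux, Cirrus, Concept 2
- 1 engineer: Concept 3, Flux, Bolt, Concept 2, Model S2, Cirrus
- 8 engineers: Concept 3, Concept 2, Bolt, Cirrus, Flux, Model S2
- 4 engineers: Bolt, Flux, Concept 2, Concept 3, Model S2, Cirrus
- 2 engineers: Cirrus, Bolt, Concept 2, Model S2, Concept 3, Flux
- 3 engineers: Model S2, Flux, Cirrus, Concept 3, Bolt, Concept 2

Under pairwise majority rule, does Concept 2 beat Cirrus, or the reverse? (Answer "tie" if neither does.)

Ballots ranking Concept 2 above Cirrus: 1 + 8 + 4 = 13.
Ballots ranking Cirrus above Concept 2: 21 − 13 = 8.
Concept 2 wins the head-to-head 13–8.

Concept 2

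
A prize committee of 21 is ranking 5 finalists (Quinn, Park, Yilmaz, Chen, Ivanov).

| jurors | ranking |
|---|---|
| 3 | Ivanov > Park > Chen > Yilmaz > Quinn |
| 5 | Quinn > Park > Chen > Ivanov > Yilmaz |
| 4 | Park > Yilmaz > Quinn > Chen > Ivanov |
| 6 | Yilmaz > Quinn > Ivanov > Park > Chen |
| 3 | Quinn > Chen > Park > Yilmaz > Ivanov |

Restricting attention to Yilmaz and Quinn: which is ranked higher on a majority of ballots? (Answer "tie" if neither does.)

Ballots ranking Yilmaz above Quinn: 3 + 4 + 6 = 13.
Ballots ranking Quinn above Yilmaz: 21 − 13 = 8.
Yilmaz wins the head-to-head 13–8.

Yilmaz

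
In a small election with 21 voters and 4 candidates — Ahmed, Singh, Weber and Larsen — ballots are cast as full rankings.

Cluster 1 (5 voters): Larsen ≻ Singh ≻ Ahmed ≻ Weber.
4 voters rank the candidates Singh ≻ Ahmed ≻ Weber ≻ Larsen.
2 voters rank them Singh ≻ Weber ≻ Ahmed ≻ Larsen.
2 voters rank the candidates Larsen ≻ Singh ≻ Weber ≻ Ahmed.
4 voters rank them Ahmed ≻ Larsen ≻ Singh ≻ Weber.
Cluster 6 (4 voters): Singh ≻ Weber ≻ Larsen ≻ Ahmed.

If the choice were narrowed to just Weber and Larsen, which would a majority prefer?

Ballots ranking Weber above Larsen: 4 + 2 + 4 = 10.
Ballots ranking Larsen above Weber: 21 − 10 = 11.
Larsen wins the head-to-head 11–10.

Larsen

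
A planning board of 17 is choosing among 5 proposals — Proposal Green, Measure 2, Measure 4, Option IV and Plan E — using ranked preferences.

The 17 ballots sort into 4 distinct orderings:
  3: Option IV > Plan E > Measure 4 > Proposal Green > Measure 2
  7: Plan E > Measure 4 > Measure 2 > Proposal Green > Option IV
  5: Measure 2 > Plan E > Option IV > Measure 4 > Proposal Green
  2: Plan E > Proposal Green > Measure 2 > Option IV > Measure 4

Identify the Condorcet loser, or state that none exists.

none

Head-to-head results (17 council members):
Proposal Green vs Measure 2: Measure 2 wins 12–5.
Proposal Green vs Measure 4: Proposal Green preferred on 2 ballots; Measure 4 wins 15–2.
Proposal Green vs Option IV: Proposal Green, 9–8.
Proposal Green vs Plan E: Plan E, 17–0.
Measure 2 vs Measure 4: 7 to 10, Measure 4.
Measure 2 vs Option IV: 7+5+2 = 14 for Measure 2, 3 for Option IV — Measure 2 by 14–3.
Measure 2–Plan E: Plan E 12–5.
Measure 4 vs Option IV: Option IV, 10–7.
Measure 4 vs Plan E: Plan E, 17–0.
Option IV vs Plan E: Option IV is ranked higher on 3 ballots, Plan E on 14. Plan E wins 14–3.
No option is winless: Proposal Green beats Option IV; Measure 2 beats Proposal Green; Measure 4 beats Proposal Green; Option IV beats Measure 4; Plan E beats Proposal Green. There is no Condorcet loser.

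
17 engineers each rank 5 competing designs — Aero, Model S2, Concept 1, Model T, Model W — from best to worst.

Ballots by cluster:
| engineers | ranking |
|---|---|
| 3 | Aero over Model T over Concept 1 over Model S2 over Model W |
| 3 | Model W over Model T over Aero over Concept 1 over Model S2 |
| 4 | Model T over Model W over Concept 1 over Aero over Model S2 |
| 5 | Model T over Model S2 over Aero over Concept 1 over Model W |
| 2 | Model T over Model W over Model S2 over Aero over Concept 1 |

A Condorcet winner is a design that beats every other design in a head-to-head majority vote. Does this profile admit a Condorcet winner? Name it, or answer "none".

Head-to-head results (17 engineers):
Aero vs Model S2: Aero preferred on 3+3+4 = 10 ballots; Aero wins 10–7.
Aero vs Concept 1: Aero preferred on 3+3+5+2 = 13 ballots; Aero wins 13–4.
Aero vs Model T: 3 to 14, Model T.
Aero vs Model W: 8 to 9, Model W.
Model S2 vs Concept 1: 7 to 10, Concept 1.
Model S2 vs Model T: 0 for Model S2, 17 for Model T — Model T by 17–0.
Model S2 vs Model W: 3+5 = 8 for Model S2, 9 for Model W — Model W by 9–8.
Concept 1 vs Model T: Concept 1 preferred on 0 ballots; Model T wins 17–0.
Concept 1 vs Model W: 8 to 9, Model W.
Model T vs Model W: 3+4+5+2 = 14 for Model T, 3 for Model W — Model T by 14–3.
Model T defeats every rival head-to-head and is the Condorcet winner.

Model T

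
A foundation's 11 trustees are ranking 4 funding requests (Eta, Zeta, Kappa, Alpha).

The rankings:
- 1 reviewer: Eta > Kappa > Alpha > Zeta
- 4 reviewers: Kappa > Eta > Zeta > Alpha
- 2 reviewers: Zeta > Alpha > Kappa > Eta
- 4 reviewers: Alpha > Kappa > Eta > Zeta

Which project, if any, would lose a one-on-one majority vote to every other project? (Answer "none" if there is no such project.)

none

Pairwise majorities:
Eta vs Zeta: 1+4+4 = 9 for Eta, 2 for Zeta — Eta by 9–2.
Eta vs Kappa: Eta is ranked higher on 1 ballot, Kappa on 10. Kappa wins 10–1.
Eta vs Alpha: Alpha, 6–5.
Zeta vs Kappa: Zeta preferred on 2 ballots; Kappa wins 9–2.
Zeta vs Alpha: Zeta is ranked higher on 4+2 = 6 ballots, Alpha on 5. Zeta wins 6–5.
Kappa vs Alpha: Alpha wins 6–5.
Each project has at least one pairwise win (Eta beats Zeta; Zeta beats Alpha; Kappa beats Eta; Alpha beats Eta) — no Condorcet loser.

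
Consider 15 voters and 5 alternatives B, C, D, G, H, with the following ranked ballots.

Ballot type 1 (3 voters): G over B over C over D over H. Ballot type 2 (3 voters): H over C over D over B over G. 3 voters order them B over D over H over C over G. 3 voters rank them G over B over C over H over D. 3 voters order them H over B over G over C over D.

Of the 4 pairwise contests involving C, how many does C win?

1

C against each rival (15 voters):
C vs B: C preferred on 3 ballots; B wins 12–3.
C vs D: 3+3+3+3 = 12 for C, 3 for D — C by 12–3.
C vs G: C is ranked higher on 3+3 = 6 ballots, G on 9. G wins 9–6.
C vs H: 3+3 = 6 for C, 9 for H — H by 9–6.
C beats D; loses to B, G, H — 1 pairwise win.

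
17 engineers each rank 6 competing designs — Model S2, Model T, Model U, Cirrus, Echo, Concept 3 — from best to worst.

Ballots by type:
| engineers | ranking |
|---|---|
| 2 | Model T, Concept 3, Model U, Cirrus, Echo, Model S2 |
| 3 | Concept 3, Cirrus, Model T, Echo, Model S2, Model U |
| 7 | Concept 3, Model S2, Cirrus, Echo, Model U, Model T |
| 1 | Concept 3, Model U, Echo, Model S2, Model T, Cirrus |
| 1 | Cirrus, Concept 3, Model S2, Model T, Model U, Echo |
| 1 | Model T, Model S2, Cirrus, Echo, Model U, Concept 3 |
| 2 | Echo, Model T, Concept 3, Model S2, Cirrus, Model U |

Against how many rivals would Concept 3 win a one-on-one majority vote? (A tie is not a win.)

5

Concept 3 against each rival (17 engineers):
Concept 3 vs Model S2: Concept 3 is ranked higher on 2+3+7+1+1+2 = 16 ballots, Model S2 on 1. Concept 3 wins 16–1.
Concept 3 vs Model T: Concept 3 wins 12–5.
Concept 3 vs Model U: 16 to 1, Concept 3.
Concept 3 vs Cirrus: Concept 3 preferred on 2+3+7+1+2 = 15 ballots; Concept 3 wins 15–2.
Concept 3 vs Echo: Concept 3, 14–3.
Concept 3 beats Model S2, Model T, Model U, Cirrus, Echo — 5 pairwise wins.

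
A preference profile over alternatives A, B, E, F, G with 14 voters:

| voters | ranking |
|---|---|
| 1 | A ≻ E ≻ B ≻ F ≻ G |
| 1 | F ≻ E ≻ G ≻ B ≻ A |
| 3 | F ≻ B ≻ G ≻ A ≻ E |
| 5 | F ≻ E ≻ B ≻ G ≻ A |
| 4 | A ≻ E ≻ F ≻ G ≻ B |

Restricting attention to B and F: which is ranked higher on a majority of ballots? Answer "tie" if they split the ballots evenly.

Ballots ranking B above F: 1.
Ballots ranking F above B: 14 − 1 = 13.
F wins the head-to-head 13–1.

F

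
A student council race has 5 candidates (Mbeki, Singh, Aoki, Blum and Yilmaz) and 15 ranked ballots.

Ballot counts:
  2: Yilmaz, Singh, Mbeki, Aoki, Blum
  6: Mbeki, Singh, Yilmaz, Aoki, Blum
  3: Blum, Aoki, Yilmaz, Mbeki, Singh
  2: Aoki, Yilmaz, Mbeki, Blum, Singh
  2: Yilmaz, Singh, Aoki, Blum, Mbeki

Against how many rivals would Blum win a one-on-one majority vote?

0

Blum against each rival (15 voters):
Blum vs Mbeki: 3+2 = 5 for Blum, 10 for Mbeki — Mbeki by 10–5.
Blum vs Singh: Singh wins 10–5.
Blum vs Aoki: Blum preferred on 3 ballots; Aoki wins 12–3.
Blum–Yilmaz: Yilmaz 12–3.
Blum beats no one; loses to Mbeki, Singh, Aoki, Yilmaz — 0 pairwise wins.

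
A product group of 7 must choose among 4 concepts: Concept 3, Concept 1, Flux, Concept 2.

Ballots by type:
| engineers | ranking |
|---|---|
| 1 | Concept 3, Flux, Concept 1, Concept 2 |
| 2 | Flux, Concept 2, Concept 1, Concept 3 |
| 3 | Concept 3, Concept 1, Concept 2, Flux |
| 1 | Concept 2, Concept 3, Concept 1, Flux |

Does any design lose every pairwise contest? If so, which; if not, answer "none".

Flux

Head-to-head results (7 engineers):
Concept 3 vs Concept 1: Concept 3 wins 5–2.
Concept 3 vs Flux: Concept 3 is ranked higher on 1+3+1 = 5 ballots, Flux on 2. Concept 3 wins 5–2.
Concept 3 vs Concept 2: Concept 3 wins 4–3.
Concept 1–Flux: Concept 1 4–3.
Concept 1 vs Concept 2: Concept 1 wins 4–3.
Flux vs Concept 2: 3 to 4, Concept 2.
Flux is beaten in every head-to-head and is the Condorcet loser.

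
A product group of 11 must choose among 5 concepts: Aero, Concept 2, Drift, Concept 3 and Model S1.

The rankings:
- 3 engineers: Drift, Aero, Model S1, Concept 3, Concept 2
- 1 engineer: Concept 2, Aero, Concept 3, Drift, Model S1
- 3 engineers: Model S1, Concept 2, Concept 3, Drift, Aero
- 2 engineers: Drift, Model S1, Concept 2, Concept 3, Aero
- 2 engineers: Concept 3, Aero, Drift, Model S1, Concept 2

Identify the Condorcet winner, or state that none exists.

none

Head-to-head results (11 engineers):
Aero vs Concept 2: Concept 2, 6–5.
Aero vs Drift: Drift, 8–3.
Aero vs Concept 3: Concept 3 wins 7–4.
Aero–Model S1: Aero 6–5.
Concept 2 vs Drift: Drift, 7–4.
Concept 2 vs Concept 3: Concept 2 wins 6–5.
Concept 2 vs Model S1: Model S1 wins 10–1.
Drift–Concept 3: Concept 3 6–5.
Drift–Model S1: Drift 8–3.
Concept 3 vs Model S1: Model S1 wins 8–3.
Every design loses at least once (Aero loses to Concept 2; Concept 2 loses to Drift; Drift loses to Concept 3; Concept 3 loses to Concept 2; Model S1 loses to Aero). The majority relation contains the cycle Aero → Model S1 → Concept 2 → Aero, so there is no Condorcet winner.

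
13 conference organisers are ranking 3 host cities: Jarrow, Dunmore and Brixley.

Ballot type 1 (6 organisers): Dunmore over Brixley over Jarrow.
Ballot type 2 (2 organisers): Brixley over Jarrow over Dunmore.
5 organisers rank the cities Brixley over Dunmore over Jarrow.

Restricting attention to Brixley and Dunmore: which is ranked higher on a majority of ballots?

Ballots ranking Brixley above Dunmore: 2 + 5 = 7.
Ballots ranking Dunmore above Brixley: 13 − 7 = 6.
Brixley wins the head-to-head 7–6.

Brixley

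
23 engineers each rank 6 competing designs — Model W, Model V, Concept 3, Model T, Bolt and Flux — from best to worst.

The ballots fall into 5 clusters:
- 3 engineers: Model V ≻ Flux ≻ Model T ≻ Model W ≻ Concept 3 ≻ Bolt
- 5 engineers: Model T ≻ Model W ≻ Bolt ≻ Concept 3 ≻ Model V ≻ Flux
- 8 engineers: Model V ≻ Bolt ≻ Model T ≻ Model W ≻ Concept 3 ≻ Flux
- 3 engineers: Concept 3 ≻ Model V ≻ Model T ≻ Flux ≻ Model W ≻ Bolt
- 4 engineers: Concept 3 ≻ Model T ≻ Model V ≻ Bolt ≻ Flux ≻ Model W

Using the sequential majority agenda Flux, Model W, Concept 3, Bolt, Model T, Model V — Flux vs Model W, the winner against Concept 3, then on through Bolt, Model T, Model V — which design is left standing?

Round 1: Flux vs Model W — 10–13, Model W advances.
Round 2: Model W vs Concept 3 — 16–7, Model W advances.
Round 3: Model W vs Bolt — 11–12, Bolt advances.
Round 4: Bolt vs Model T — 8–15, Model T advances.
Round 5: Model T vs Model V — 9–14, Model V advances.
Model V survives the agenda.

Model V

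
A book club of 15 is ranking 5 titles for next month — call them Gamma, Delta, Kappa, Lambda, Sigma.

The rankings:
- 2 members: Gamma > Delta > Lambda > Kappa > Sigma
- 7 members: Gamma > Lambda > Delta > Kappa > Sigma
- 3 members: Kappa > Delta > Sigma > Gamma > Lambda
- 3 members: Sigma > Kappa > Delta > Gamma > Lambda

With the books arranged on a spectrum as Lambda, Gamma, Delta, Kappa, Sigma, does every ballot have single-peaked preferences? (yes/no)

yes

Axis positions: Lambda=1, Gamma=2, Delta=3, Kappa=4, Sigma=5.
Type 1 (peak Gamma at position 2): ranking walks positions 2-3-1-4-5, expanding outward from the peak — single-peaked.
Type 2 (peak Gamma at position 2): ranking walks positions 2-1-3-4-5, expanding outward from the peak — single-peaked.
Type 3 (peak Kappa at position 4): ranking walks positions 4-3-5-2-1, expanding outward from the peak — single-peaked.
Type 4 (peak Sigma at position 5): ranking walks positions 5-4-3-2-1, expanding outward from the peak — single-peaked.
Every ranking is single-peaked on this axis.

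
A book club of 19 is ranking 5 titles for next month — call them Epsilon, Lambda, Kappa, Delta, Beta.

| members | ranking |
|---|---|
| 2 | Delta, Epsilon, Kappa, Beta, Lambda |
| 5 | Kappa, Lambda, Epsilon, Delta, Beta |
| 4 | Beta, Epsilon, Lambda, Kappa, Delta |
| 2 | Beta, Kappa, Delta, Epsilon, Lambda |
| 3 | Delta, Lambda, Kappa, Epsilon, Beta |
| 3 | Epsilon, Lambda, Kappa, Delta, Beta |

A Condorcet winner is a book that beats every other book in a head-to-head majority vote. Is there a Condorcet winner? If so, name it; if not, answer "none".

Pairwise majorities:
Epsilon vs Lambda: Epsilon wins 11–8.
Epsilon–Kappa: Kappa 10–9.
Epsilon vs Delta: Epsilon wins 12–7.
Epsilon vs Beta: Epsilon, 13–6.
Lambda–Kappa: Lambda 10–9.
Lambda vs Delta: Lambda wins 12–7.
Lambda vs Beta: Lambda, 11–8.
Kappa–Delta: Kappa 14–5.
Kappa vs Beta: Kappa, 13–6.
Delta vs Beta: Delta wins 13–6.
No book is unbeaten: Epsilon loses to Kappa; Lambda loses to Epsilon; Kappa loses to Lambda; Delta loses to Epsilon; Beta loses to Epsilon. In particular Epsilon → Lambda → Kappa → Epsilon is a majority cycle — no Condorcet winner exists.

none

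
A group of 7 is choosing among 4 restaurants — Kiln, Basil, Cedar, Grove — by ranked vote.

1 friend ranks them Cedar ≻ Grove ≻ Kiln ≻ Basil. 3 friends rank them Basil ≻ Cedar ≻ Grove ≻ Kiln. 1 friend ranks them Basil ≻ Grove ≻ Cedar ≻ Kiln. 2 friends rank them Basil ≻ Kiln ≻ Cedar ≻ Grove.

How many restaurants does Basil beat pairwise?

3

Basil against each rival (7 friends):
Basil vs Kiln: Basil is ranked higher on 3+1+2 = 6 ballots, Kiln on 1. Basil wins 6–1.
Basil vs Cedar: Basil preferred on 3+1+2 = 6 ballots; Basil wins 6–1.
Basil vs Grove: Basil wins 6–1.
Basil beats Kiln, Cedar, Grove — 3 pairwise wins.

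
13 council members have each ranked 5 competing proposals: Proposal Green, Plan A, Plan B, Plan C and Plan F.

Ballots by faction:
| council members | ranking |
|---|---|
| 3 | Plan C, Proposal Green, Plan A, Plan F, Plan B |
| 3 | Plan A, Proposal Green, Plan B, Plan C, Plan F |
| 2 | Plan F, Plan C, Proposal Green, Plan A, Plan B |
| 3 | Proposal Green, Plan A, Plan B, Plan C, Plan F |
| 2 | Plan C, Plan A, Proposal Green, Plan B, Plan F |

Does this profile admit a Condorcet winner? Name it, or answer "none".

Plan C

Pairwise majorities:
Proposal Green vs Plan A: Proposal Green preferred on 3+2+3 = 8 ballots; Proposal Green wins 8–5.
Proposal Green vs Plan B: 13 to 0, Proposal Green.
Proposal Green vs Plan C: 3+3 = 6 for Proposal Green, 7 for Plan C — Plan C by 7–6.
Proposal Green vs Plan F: Proposal Green is ranked higher on 3+3+3+2 = 11 ballots, Plan F on 2. Proposal Green wins 11–2.
Plan A vs Plan B: 3+3+2+3+2 = 13 for Plan A, 0 for Plan B — Plan A by 13–0.
Plan A vs Plan C: Plan A preferred on 3+3 = 6 ballots; Plan C wins 7–6.
Plan A vs Plan F: 3+3+3+2 = 11 for Plan A, 2 for Plan F — Plan A by 11–2.
Plan B vs Plan C: 6 to 7, Plan C.
Plan B vs Plan F: 3+3+2 = 8 for Plan B, 5 for Plan F — Plan B by 8–5.
Plan C vs Plan F: 3+3+3+2 = 11 for Plan C, 2 for Plan F — Plan C by 11–2.
Only Plan C has no losses; Plan C is the Condorcet winner.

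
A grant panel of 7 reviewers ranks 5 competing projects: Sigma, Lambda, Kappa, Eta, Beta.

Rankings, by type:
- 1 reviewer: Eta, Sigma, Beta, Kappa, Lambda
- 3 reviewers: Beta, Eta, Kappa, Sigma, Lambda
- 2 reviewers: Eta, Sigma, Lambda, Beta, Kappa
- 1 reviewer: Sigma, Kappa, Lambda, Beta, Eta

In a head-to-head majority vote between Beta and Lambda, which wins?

Ballots ranking Beta above Lambda: 1 + 3 = 4.
Ballots ranking Lambda above Beta: 7 − 4 = 3.
Beta wins the head-to-head 4–3.

Beta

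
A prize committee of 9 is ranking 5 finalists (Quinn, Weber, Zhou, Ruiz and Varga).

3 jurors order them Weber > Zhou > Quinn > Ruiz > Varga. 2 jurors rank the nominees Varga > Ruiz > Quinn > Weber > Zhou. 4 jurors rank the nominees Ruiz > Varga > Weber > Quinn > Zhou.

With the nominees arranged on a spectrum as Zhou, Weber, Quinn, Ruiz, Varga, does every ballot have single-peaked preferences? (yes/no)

Axis positions: Zhou=1, Weber=2, Quinn=3, Ruiz=4, Varga=5.
Type 1 (peak Weber at position 2): ranking walks positions 2-1-3-4-5, expanding outward from the peak — single-peaked.
Type 2 (peak Varga at position 5): ranking walks positions 5-4-3-2-1, expanding outward from the peak — single-peaked.
Type 3: ranking walks positions 4-5-2-3-1; Weber is ranked above Quinn even though Quinn lies between Weber and the peak Ruiz on the axis — preferences dip and rise again. Not single-peaked.
Type 3 violates single-peakedness, so the profile is not single-peaked on this axis.

no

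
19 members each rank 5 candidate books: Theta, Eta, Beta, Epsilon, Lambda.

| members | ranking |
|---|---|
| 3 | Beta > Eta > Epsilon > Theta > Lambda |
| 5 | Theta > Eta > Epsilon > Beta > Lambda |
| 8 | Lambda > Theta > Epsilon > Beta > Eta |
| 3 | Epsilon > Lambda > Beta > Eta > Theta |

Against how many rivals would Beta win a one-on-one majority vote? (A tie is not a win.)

1

Beta against each rival (19 members):
Beta vs Theta: Beta preferred on 3+3 = 6 ballots; Theta wins 13–6.
Beta vs Eta: 14 to 5, Beta.
Beta vs Epsilon: Beta is ranked higher on 3 ballots, Epsilon on 16. Epsilon wins 16–3.
Beta–Lambda: Lambda 11–8.
Beta beats Eta; loses to Theta, Epsilon, Lambda — 1 pairwise win.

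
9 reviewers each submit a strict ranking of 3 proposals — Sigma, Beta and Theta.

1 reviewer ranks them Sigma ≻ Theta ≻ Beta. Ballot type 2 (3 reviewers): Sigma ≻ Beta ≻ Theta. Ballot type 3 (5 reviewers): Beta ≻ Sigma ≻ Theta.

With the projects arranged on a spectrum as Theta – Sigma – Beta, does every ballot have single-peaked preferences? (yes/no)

yes

Axis positions: Theta=1, Sigma=2, Beta=3.
Ballot type 1 (peak Sigma at position 2): ranking walks positions 2-1-3, expanding outward from the peak — single-peaked.
Ballot type 2 (peak Sigma at position 2): ranking walks positions 2-3-1, expanding outward from the peak — single-peaked.
Ballot type 3 (peak Beta at position 3): ranking walks positions 3-2-1, expanding outward from the peak — single-peaked.
Every ranking is single-peaked on this axis.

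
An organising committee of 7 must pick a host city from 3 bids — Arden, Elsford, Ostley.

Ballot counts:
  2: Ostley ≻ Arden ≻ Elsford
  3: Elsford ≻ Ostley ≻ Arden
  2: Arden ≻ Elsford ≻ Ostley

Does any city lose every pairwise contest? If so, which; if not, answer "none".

Head-to-head results (7 organisers):
Arden vs Elsford: 4 to 3, Arden.
Arden vs Ostley: 2 for Arden, 5 for Ostley — Ostley by 5–2.
Elsford vs Ostley: Elsford is ranked higher on 3+2 = 5 ballots, Ostley on 2. Elsford wins 5–2.
No city is winless: Arden beats Elsford; Elsford beats Ostley; Ostley beats Arden. There is no Condorcet loser.

none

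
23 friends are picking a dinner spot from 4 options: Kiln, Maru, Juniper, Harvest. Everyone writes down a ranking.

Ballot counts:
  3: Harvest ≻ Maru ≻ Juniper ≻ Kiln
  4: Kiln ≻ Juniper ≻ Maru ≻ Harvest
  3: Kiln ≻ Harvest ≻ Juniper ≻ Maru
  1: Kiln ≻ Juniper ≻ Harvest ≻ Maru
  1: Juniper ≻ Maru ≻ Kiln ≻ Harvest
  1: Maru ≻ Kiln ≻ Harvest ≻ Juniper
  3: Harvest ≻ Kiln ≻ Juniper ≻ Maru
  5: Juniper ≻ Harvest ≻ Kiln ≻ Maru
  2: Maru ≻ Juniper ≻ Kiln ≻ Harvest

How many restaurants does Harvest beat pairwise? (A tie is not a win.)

Harvest against each rival (23 friends):
Harvest vs Kiln: Kiln wins 12–11.
Harvest vs Maru: Harvest, 15–8.
Harvest vs Juniper: 10 to 13, Juniper.
Harvest beats Maru; loses to Kiln, Juniper — 1 pairwise win.

1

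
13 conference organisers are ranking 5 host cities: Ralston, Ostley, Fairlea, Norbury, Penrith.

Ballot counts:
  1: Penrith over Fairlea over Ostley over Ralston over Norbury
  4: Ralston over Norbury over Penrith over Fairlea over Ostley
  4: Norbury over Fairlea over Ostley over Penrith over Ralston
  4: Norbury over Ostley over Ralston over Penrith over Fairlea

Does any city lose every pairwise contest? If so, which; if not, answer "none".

none

Head-to-head results (13 organisers):
Ralston vs Ostley: 4 to 9, Ostley.
Ralston–Fairlea: Ralston 8–5.
Ralston vs Norbury: Ralston is ranked higher on 1+4 = 5 ballots, Norbury on 8. Norbury wins 8–5.
Ralston–Penrith: Ralston 8–5.
Ostley vs Fairlea: Fairlea wins 9–4.
Ostley–Norbury: Norbury 12–1.
Ostley vs Penrith: Ostley is ranked higher on 4+4 = 8 ballots, Penrith on 5. Ostley wins 8–5.
Fairlea–Norbury: Norbury 12–1.
Fairlea vs Penrith: Fairlea is ranked higher on 4 ballots, Penrith on 9. Penrith wins 9–4.
Norbury vs Penrith: Norbury, 12–1.
No city is winless: Ralston beats Fairlea; Ostley beats Ralston; Fairlea beats Ostley; Norbury beats Ralston; Penrith beats Fairlea. There is no Condorcet loser.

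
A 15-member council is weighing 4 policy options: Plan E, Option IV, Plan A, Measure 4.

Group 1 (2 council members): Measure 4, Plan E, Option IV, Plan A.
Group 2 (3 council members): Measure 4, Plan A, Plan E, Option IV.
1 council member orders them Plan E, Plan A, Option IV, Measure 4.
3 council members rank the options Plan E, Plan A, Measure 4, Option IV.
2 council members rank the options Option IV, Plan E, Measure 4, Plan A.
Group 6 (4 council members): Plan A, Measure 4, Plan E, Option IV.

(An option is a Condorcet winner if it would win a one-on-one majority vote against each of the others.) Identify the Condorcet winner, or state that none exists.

Pairwise majorities:
Plan E vs Option IV: Plan E preferred on 2+3+1+3+4 = 13 ballots; Plan E wins 13–2.
Plan E vs Plan A: 2+1+3+2 = 8 for Plan E, 7 for Plan A — Plan E by 8–7.
Plan E vs Measure 4: Plan E is ranked higher on 1+3+2 = 6 ballots, Measure 4 on 9. Measure 4 wins 9–6.
Option IV vs Plan A: 2+2 = 4 for Option IV, 11 for Plan A — Plan A by 11–4.
Option IV vs Measure 4: 3 to 12, Measure 4.
Plan A vs Measure 4: Plan A is ranked higher on 1+3+4 = 8 ballots, Measure 4 on 7. Plan A wins 8–7.
Each option drops at least one matchup (Plan E loses to Measure 4; Option IV loses to Plan E; Plan A loses to Plan E; Measure 4 loses to Plan A); the cycle Plan E beats Plan A beats Measure 4 beats Plan E rules out a Condorcet winner.

none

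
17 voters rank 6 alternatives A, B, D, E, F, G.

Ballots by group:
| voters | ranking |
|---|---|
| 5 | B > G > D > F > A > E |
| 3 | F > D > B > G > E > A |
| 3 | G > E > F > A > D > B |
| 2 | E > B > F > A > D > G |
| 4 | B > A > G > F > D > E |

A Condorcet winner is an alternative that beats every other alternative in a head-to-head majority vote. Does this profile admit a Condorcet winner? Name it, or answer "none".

Check each pair by majority over 17 ballots:
A vs B: A preferred on 3 ballots; B wins 14–3.
A vs D: A is ranked higher on 3+2+4 = 9 ballots, D on 8. A wins 9–8.
A vs E: 9 to 8, A.
A vs F: 4 to 13, F.
A vs G: 6 to 11, G.
B vs D: B preferred on 5+2+4 = 11 ballots; B wins 11–6.
B vs E: B is ranked higher on 5+3+4 = 12 ballots, E on 5. B wins 12–5.
B vs F: B preferred on 5+2+4 = 11 ballots; B wins 11–6.
B vs G: 14 to 3, B.
D vs E: D is ranked higher on 5+3+4 = 12 ballots, E on 5. D wins 12–5.
D vs F: D is ranked higher on 5 ballots, F on 12. F wins 12–5.
D vs G: 5 to 12, G.
E vs F: E is ranked higher on 3+2 = 5 ballots, F on 12. F wins 12–5.
E vs G: 2 for E, 15 for G — G by 15–2.
F vs G: F preferred on 3+2 = 5 ballots; G wins 12–5.
Only B has no losses; B is the Condorcet winner.

B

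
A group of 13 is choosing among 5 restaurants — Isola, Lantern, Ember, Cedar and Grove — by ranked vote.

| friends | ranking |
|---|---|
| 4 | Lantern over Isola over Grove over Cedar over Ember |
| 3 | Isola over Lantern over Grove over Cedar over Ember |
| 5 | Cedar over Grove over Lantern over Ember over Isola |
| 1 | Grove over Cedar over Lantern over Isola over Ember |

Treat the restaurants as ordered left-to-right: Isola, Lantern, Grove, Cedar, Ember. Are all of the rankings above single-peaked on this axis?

Axis positions: Isola=1, Lantern=2, Grove=3, Cedar=4, Ember=5.
Ballot type 1 (peak Lantern at position 2): ranking walks positions 2-1-3-4-5, expanding outward from the peak — single-peaked.
Ballot type 2 (peak Isola at position 1): ranking walks positions 1-2-3-4-5, expanding outward from the peak — single-peaked.
Ballot type 3 (peak Cedar at position 4): ranking walks positions 4-3-2-5-1, expanding outward from the peak — single-peaked.
Ballot type 4 (peak Grove at position 3): ranking walks positions 3-4-2-1-5, expanding outward from the peak — single-peaked.
Every ranking is single-peaked on this axis.

yes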